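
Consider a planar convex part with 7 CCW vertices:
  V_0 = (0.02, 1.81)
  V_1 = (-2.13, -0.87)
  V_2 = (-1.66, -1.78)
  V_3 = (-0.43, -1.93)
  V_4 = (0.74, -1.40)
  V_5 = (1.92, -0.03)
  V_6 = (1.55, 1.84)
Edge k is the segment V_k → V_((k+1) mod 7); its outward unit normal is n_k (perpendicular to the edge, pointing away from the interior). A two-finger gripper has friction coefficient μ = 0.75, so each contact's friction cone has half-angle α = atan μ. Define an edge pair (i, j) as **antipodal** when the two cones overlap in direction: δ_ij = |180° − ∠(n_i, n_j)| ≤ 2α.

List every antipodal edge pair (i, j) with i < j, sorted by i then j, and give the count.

count = 11; pairs: (0,2), (0,3), (0,4), (0,5), (1,4), (1,5), (1,6), (2,5), (2,6), (3,6), (4,6)

α = atan 0.75 = 36.87°;  2α = 73.74°
n_0 = (-0.7800, +0.6258)
n_1 = (-0.8885, -0.4589)
n_2 = (-0.1211, -0.9926)
n_3 = (+0.4126, -0.9109)
n_4 = (+0.7577, -0.6526)
n_5 = (+0.9810, +0.1941)
n_6 = (-0.0196, +0.9998)
  (0,1): δ = 113.95°  ·
  (0,2): δ = 58.22°  ✓
  (0,3): δ = 26.89°  ✓
  (0,4): δ = 2.00°  ✓
  (0,5): δ = 49.93°  ✓
  (0,6): δ = 129.86°  ·
  (1,2): δ = 124.27°  ·
  (1,3): δ = 92.95°  ·
  (1,4): δ = 68.05°  ✓
  (1,5): δ = 16.12°  ✓
  (1,6): δ = 63.81°  ✓
  (2,3): δ = 148.68°  ·
  (2,4): δ = 123.79°  ·
  (2,5): δ = 71.86°  ✓
  (2,6): δ = 8.08°  ✓
  (3,4): δ = 155.11°  ·
  (3,5): δ = 103.18°  ·
  (3,6): δ = 23.25°  ✓
  (4,5): δ = 128.07°  ·
  (4,6): δ = 48.14°  ✓
  (5,6): δ = 100.07°  ·
antipodal pairs: 11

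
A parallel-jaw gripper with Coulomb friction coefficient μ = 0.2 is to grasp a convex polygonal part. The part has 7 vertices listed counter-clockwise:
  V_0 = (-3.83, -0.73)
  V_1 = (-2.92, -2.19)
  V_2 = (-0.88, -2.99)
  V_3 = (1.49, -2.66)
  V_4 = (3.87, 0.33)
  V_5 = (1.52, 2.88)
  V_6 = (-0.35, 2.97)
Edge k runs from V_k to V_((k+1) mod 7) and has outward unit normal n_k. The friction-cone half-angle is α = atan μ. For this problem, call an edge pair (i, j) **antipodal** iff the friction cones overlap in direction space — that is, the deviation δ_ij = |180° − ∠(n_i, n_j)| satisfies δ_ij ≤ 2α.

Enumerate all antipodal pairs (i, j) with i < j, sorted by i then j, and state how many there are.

count = 4; pairs: (0,4), (1,5), (2,5), (3,6)

α = atan 0.2 = 11.31°;  2α = 22.62°
n_0 = (-0.8487, -0.5290)
n_1 = (-0.3651, -0.9310)
n_2 = (+0.1379, -0.9904)
n_3 = (+0.7824, -0.6228)
n_4 = (+0.7354, +0.6777)
n_5 = (+0.0481, +0.9988)
n_6 = (-0.7284, +0.6851)
  (0,1): δ = 143.35°  ·
  (0,2): δ = 114.01°  ·
  (0,3): δ = 70.45°  ·
  (0,4): δ = 10.73°  ✓
  (0,5): δ = 55.31°  ·
  (0,6): δ = 104.82°  ·
  (1,2): δ = 150.66°  ·
  (1,3): δ = 107.11°  ·
  (1,4): δ = 25.92°  ·
  (1,5): δ = 18.66°  ✓
  (1,6): δ = 68.17°  ·
  (2,3): δ = 136.45°  ·
  (2,4): δ = 55.26°  ·
  (2,5): δ = 10.68°  ✓
  (2,6): δ = 38.83°  ·
  (3,4): δ = 98.82°  ·
  (3,5): δ = 54.24°  ·
  (3,6): δ = 4.73°  ✓
  (4,5): δ = 135.42°  ·
  (4,6): δ = 85.91°  ·
  (5,6): δ = 130.49°  ·
antipodal pairs: 4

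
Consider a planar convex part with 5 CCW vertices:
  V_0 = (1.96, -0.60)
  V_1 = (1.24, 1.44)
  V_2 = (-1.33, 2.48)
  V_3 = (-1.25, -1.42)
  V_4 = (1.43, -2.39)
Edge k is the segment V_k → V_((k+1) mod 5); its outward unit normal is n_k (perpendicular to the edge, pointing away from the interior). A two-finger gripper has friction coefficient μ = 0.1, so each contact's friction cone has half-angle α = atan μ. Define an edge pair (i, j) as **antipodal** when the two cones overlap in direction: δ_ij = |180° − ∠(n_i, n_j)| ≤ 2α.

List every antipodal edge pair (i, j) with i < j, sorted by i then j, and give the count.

count = 1; pairs: (1,3)

α = atan 0.1 = 5.71°;  2α = 11.42°
n_0 = (+0.9430, +0.3328)
n_1 = (+0.3751, +0.9270)
n_2 = (-0.9998, -0.0205)
n_3 = (-0.3403, -0.9403)
n_4 = (+0.9589, -0.2839)
  (0,1): δ = 131.47°  ·
  (0,2): δ = 18.26°  ·
  (0,3): δ = 50.66°  ·
  (0,4): δ = 144.07°  ·
  (1,2): δ = 66.79°  ·
  (1,3): δ = 2.13°  ✓
  (1,4): δ = 95.54°  ·
  (2,3): δ = 111.07°  ·
  (2,4): δ = 17.67°  ·
  (3,4): δ = 86.60°  ·
antipodal pairs: 1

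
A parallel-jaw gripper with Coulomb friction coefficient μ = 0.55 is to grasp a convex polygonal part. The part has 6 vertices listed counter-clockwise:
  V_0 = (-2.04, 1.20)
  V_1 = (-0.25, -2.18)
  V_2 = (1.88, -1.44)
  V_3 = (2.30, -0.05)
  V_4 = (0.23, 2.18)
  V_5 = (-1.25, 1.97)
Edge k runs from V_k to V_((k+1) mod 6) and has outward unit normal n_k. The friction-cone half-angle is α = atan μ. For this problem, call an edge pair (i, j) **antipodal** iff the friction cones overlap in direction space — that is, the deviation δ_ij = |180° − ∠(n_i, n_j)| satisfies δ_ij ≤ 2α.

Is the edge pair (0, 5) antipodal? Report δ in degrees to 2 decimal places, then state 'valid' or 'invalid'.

δ = 106.36°, invalid

α = atan 0.55 = 28.81°;  2α = 57.62°
edge 0: e_0 = (+1.79, -3.38);  n_0 = (-0.8837, -0.4680)
edge 5: e_5 = (-0.79, -0.77);  n_5 = (-0.6980, +0.7161)
∠(n_0, n_5) = 73.64°
δ = |180° − 73.64°| = 106.36°
106.36° > 2α = 57.62°  →  invalid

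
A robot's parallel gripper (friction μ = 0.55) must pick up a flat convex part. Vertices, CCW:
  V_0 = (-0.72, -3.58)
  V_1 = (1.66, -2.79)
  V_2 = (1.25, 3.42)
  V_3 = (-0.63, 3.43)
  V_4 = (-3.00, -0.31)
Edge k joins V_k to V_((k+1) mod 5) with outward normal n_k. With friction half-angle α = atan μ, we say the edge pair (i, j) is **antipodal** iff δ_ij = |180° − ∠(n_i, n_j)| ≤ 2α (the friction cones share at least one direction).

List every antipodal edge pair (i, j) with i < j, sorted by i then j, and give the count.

α = atan 0.55 = 28.81°;  2α = 57.62°
n_0 = (+0.3150, -0.9491)
n_1 = (+0.9978, +0.0659)
n_2 = (+0.0053, +1.0000)
n_3 = (-0.8447, +0.5353)
n_4 = (-0.8203, -0.5719)
  (0,1): δ = 104.59°  ·
  (0,2): δ = 18.67°  ✓
  (0,3): δ = 39.28°  ✓
  (0,4): δ = 106.52°  ·
  (1,2): δ = 94.08°  ·
  (1,3): δ = 36.14°  ✓
  (1,4): δ = 31.11°  ✓
  (2,3): δ = 122.06°  ·
  (2,4): δ = 54.81°  ✓
  (3,4): δ = 112.75°  ·
antipodal pairs: 5

count = 5; pairs: (0,2), (0,3), (1,3), (1,4), (2,4)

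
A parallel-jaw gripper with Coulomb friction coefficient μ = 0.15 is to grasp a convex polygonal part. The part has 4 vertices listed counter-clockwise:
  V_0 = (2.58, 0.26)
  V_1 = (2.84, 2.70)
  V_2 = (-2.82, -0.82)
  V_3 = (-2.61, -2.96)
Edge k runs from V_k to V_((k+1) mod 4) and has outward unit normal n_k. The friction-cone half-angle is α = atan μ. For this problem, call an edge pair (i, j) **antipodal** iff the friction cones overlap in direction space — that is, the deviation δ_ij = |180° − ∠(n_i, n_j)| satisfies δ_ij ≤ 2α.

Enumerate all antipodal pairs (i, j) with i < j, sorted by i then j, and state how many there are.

α = atan 0.15 = 8.53°;  2α = 17.06°
n_0 = (+0.9944, -0.1060)
n_1 = (-0.5281, +0.8492)
n_2 = (-0.9952, -0.0977)
n_3 = (+0.5272, -0.8497)
  (0,1): δ = 52.04°  ·
  (0,2): δ = 11.69°  ✓
  (0,3): δ = 127.90°  ·
  (1,2): δ = 116.27°  ·
  (1,3): δ = 0.06°  ✓
  (2,3): δ = 63.79°  ·
antipodal pairs: 2

count = 2; pairs: (0,2), (1,3)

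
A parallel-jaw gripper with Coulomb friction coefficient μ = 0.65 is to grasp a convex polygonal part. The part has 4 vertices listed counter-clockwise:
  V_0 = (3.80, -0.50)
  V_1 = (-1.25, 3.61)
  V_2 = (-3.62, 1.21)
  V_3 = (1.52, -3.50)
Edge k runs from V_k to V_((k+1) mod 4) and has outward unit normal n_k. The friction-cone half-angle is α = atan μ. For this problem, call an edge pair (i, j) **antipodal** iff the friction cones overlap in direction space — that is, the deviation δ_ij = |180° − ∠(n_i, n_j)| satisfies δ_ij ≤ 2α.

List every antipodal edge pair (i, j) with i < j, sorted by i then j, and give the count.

α = atan 0.65 = 33.02°;  2α = 66.05°
n_0 = (+0.6312, +0.7756)
n_1 = (-0.7115, +0.7026)
n_2 = (-0.6756, -0.7373)
n_3 = (+0.7962, -0.6051)
  (0,1): δ = 95.50°  ·
  (0,2): δ = 3.36°  ✓
  (0,3): δ = 91.91°  ·
  (1,2): δ = 87.86°  ·
  (1,3): δ = 7.40°  ✓
  (2,3): δ = 84.73°  ·
antipodal pairs: 2

count = 2; pairs: (0,2), (1,3)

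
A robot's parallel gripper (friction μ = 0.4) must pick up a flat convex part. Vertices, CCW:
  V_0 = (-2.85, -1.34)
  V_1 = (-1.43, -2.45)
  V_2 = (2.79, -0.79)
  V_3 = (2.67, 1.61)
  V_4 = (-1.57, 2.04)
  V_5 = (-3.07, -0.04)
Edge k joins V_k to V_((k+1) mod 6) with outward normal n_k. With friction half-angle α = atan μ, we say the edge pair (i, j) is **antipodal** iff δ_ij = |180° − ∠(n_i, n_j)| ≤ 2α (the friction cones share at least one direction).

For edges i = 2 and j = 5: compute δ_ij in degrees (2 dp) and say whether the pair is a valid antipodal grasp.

δ = 6.74°, valid

α = atan 0.4 = 21.80°;  2α = 43.60°
edge 2: e_2 = (-0.12, +2.40);  n_2 = (+0.9988, +0.0499)
edge 5: e_5 = (+0.22, -1.30);  n_5 = (-0.9860, -0.1669)
∠(n_2, n_5) = 173.26°
δ = |180° − 173.26°| = 6.74°
6.74° ≤ 2α = 43.60°  →  valid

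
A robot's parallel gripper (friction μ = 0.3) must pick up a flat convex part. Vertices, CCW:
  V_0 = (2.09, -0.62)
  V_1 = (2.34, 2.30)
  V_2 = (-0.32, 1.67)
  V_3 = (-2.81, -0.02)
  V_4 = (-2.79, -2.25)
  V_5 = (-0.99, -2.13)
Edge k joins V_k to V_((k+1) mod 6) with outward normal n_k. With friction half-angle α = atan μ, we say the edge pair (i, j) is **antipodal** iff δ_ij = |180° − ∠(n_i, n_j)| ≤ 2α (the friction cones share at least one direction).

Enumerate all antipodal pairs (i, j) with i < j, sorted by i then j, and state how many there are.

count = 5; pairs: (0,3), (1,4), (1,5), (2,4), (2,5)

α = atan 0.3 = 16.70°;  2α = 33.40°
n_0 = (+0.9964, -0.0853)
n_1 = (-0.2305, +0.9731)
n_2 = (-0.5616, +0.8274)
n_3 = (-1.0000, -0.0090)
n_4 = (+0.0665, -0.9978)
n_5 = (+0.4402, -0.8979)
  (0,1): δ = 71.78°  ·
  (0,2): δ = 50.94°  ·
  (0,3): δ = 5.41°  ✓
  (0,4): δ = 98.71°  ·
  (0,5): δ = 121.01°  ·
  (1,2): δ = 159.16°  ·
  (1,3): δ = 102.81°  ·
  (1,4): δ = 9.51°  ✓
  (1,5): δ = 12.79°  ✓
  (2,3): δ = 123.65°  ·
  (2,4): δ = 30.35°  ✓
  (2,5): δ = 8.05°  ✓
  (3,4): δ = 86.70°  ·
  (3,5): δ = 64.40°  ·
  (4,5): δ = 157.70°  ·
antipodal pairs: 5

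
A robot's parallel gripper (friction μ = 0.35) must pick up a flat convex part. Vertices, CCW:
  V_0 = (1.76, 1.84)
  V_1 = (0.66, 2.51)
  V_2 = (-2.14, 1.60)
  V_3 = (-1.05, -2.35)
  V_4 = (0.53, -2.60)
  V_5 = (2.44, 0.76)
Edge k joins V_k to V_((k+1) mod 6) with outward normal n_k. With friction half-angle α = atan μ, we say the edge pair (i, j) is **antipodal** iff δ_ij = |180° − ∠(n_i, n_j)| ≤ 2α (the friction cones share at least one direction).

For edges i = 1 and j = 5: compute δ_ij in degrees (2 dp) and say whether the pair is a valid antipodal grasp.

α = atan 0.35 = 19.29°;  2α = 38.58°
edge 1: e_1 = (-2.80, -0.91);  n_1 = (-0.3091, +0.9510)
edge 5: e_5 = (-0.68, +1.08);  n_5 = (+0.8462, +0.5328)
∠(n_1, n_5) = 75.81°
δ = |180° − 75.81°| = 104.19°
104.19° > 2α = 38.58°  →  invalid

δ = 104.19°, invalid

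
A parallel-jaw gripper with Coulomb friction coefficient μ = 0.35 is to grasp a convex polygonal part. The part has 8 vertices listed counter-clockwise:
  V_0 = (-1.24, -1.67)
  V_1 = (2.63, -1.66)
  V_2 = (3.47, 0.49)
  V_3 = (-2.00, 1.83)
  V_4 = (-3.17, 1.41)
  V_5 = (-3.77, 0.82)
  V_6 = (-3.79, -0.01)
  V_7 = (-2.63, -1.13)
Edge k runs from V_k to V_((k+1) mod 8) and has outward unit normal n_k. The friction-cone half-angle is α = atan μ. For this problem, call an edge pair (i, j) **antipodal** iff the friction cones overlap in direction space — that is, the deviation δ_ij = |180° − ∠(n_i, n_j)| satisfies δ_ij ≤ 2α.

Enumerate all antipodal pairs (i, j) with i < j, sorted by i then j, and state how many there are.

α = atan 0.35 = 19.29°;  2α = 38.58°
n_0 = (+0.0026, -1.0000)
n_1 = (+0.9314, -0.3639)
n_2 = (+0.2379, +0.9713)
n_3 = (-0.3379, +0.9412)
n_4 = (-0.7011, +0.7130)
n_5 = (-0.9997, +0.0241)
n_6 = (-0.6946, -0.7194)
n_7 = (-0.3621, -0.9321)
  (0,1): δ = 111.49°  ·
  (0,2): δ = 13.91°  ✓
  (0,3): δ = 19.60°  ✓
  (0,4): δ = 44.37°  ·
  (0,5): δ = 88.47°  ·
  (0,6): δ = 135.86°  ·
  (0,7): δ = 158.62°  ·
  (1,2): δ = 82.42°  ·
  (1,3): δ = 48.91°  ·
  (1,4): δ = 24.14°  ✓
  (1,5): δ = 19.96°  ✓
  (1,6): δ = 67.35°  ·
  (1,7): δ = 90.11°  ·
  (2,3): δ = 146.49°  ·
  (2,4): δ = 121.72°  ·
  (2,5): δ = 77.62°  ·
  (2,6): δ = 30.23°  ✓
  (2,7): δ = 7.47°  ✓
  (3,4): δ = 155.23°  ·
  (3,5): δ = 111.13°  ·
  (3,6): δ = 63.74°  ·
  (3,7): δ = 40.98°  ·
  (4,5): δ = 135.90°  ·
  (4,6): δ = 88.51°  ·
  (4,7): δ = 65.75°  ·
  (5,6): δ = 132.61°  ·
  (5,7): δ = 109.85°  ·
  (6,7): δ = 157.24°  ·
antipodal pairs: 6

count = 6; pairs: (0,2), (0,3), (1,4), (1,5), (2,6), (2,7)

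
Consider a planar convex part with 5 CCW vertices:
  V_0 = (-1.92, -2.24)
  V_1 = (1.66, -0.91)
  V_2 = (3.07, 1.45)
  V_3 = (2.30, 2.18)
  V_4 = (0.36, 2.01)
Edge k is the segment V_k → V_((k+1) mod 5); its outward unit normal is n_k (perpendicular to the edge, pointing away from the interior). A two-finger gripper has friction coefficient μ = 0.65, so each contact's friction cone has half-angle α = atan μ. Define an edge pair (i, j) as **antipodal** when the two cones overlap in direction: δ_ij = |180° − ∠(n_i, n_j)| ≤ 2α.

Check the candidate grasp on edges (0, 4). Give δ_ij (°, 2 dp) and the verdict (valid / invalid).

δ = 41.41°, valid

α = atan 0.65 = 33.02°;  2α = 66.05°
edge 0: e_0 = (+3.58, +1.33);  n_0 = (+0.3483, -0.9374)
edge 4: e_4 = (-2.28, -4.25);  n_4 = (-0.8812, +0.4727)
∠(n_0, n_4) = 138.59°
δ = |180° − 138.59°| = 41.41°
41.41° ≤ 2α = 66.05°  →  valid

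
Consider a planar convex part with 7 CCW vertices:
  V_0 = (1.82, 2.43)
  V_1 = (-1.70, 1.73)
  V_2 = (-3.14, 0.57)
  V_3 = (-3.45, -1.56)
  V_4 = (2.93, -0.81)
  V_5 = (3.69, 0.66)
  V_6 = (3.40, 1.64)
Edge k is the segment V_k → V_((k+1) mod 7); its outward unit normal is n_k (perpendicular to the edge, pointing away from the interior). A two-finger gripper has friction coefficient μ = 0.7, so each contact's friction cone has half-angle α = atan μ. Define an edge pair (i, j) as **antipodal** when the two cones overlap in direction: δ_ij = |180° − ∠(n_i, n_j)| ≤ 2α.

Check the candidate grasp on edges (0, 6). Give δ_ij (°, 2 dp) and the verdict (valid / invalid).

α = atan 0.7 = 34.99°;  2α = 69.98°
edge 0: e_0 = (-3.52, -0.70);  n_0 = (-0.1950, +0.9808)
edge 6: e_6 = (-1.58, +0.79);  n_6 = (+0.4472, +0.8944)
∠(n_0, n_6) = 37.81°
δ = |180° − 37.81°| = 142.19°
142.19° > 2α = 69.98°  →  invalid

δ = 142.19°, invalid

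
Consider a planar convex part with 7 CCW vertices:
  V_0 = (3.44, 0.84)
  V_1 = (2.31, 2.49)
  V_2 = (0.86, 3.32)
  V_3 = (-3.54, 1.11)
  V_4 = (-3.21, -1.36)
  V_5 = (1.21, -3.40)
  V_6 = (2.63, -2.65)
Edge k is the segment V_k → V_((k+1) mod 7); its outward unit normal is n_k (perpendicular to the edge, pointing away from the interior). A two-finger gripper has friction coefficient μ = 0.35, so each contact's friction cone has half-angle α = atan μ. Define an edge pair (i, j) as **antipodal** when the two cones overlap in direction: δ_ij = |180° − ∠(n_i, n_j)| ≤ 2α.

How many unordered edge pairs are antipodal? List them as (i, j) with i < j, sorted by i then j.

α = atan 0.35 = 19.29°;  2α = 38.58°
n_0 = (+0.8251, +0.5650)
n_1 = (+0.4968, +0.8679)
n_2 = (-0.4488, +0.8936)
n_3 = (-0.9912, -0.1324)
n_4 = (-0.4191, -0.9080)
n_5 = (+0.4670, -0.8842)
n_6 = (+0.9741, -0.2261)
  (0,1): δ = 154.19°  ·
  (0,2): δ = 97.74°  ·
  (0,3): δ = 26.80°  ✓
  (0,4): δ = 30.82°  ✓
  (0,5): δ = 83.44°  ·
  (0,6): δ = 132.53°  ·
  (1,2): δ = 123.54°  ·
  (1,3): δ = 52.60°  ·
  (1,4): δ = 5.01°  ✓
  (1,5): δ = 57.63°  ·
  (1,6): δ = 106.72°  ·
  (2,3): δ = 109.06°  ·
  (2,4): δ = 51.44°  ·
  (2,5): δ = 1.17°  ✓
  (2,6): δ = 50.26°  ·
  (3,4): δ = 122.38°  ·
  (3,5): δ = 69.77°  ·
  (3,6): δ = 20.68°  ✓
  (4,5): δ = 127.38°  ·
  (4,6): δ = 78.29°  ·
  (5,6): δ = 130.91°  ·
antipodal pairs: 5

count = 5; pairs: (0,3), (0,4), (1,4), (2,5), (3,6)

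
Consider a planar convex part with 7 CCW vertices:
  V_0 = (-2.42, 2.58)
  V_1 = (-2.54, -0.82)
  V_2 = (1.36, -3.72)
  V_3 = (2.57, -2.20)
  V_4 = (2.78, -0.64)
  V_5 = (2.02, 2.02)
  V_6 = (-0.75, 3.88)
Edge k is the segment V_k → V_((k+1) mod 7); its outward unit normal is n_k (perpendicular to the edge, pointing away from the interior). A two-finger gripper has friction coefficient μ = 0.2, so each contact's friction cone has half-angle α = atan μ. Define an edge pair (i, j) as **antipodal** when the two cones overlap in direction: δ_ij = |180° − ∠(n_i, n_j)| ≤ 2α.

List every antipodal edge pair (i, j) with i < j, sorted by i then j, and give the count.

α = atan 0.2 = 11.31°;  2α = 22.62°
n_0 = (-0.9994, +0.0353)
n_1 = (-0.5967, -0.8025)
n_2 = (+0.7824, -0.6228)
n_3 = (+0.9911, -0.1334)
n_4 = (+0.9615, +0.2747)
n_5 = (+0.5575, +0.8302)
n_6 = (-0.6143, +0.7891)
  (0,1): δ = 124.61°  ·
  (0,2): δ = 36.50°  ·
  (0,3): δ = 5.65°  ✓
  (0,4): δ = 17.97°  ✓
  (0,5): δ = 58.14°  ·
  (0,6): δ = 129.92°  ·
  (1,2): δ = 91.89°  ·
  (1,3): δ = 61.03°  ·
  (1,4): δ = 37.42°  ·
  (1,5): δ = 2.75°  ✓
  (1,6): δ = 74.53°  ·
  (2,3): δ = 149.15°  ·
  (2,4): δ = 125.53°  ·
  (2,5): δ = 85.36°  ·
  (2,6): δ = 13.58°  ✓
  (3,4): δ = 156.39°  ·
  (3,5): δ = 116.21°  ·
  (3,6): δ = 44.43°  ·
  (4,5): δ = 139.83°  ·
  (4,6): δ = 68.05°  ·
  (5,6): δ = 108.22°  ·
antipodal pairs: 4

count = 4; pairs: (0,3), (0,4), (1,5), (2,6)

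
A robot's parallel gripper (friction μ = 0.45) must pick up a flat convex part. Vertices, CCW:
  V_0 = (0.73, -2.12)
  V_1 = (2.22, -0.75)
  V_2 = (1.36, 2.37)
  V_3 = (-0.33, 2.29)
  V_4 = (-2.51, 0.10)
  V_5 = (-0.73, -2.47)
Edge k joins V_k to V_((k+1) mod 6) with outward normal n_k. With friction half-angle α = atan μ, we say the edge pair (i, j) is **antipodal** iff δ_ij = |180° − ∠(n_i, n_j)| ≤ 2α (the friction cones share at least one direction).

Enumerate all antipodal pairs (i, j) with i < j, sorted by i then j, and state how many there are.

count = 5; pairs: (0,2), (0,3), (1,4), (2,5), (3,5)

α = atan 0.45 = 24.23°;  2α = 48.46°
n_0 = (+0.6768, -0.7361)
n_1 = (+0.9640, +0.2657)
n_2 = (-0.0473, +0.9989)
n_3 = (-0.7087, +0.7055)
n_4 = (-0.8221, -0.5694)
n_5 = (+0.2331, -0.9724)
  (0,1): δ = 117.19°  ·
  (0,2): δ = 39.89°  ✓
  (0,3): δ = 2.53°  ✓
  (0,4): δ = 82.11°  ·
  (0,5): δ = 150.88°  ·
  (1,2): δ = 102.70°  ·
  (1,3): δ = 60.28°  ·
  (1,4): δ = 19.30°  ✓
  (1,5): δ = 88.07°  ·
  (2,3): δ = 137.58°  ·
  (2,4): δ = 58.00°  ·
  (2,5): δ = 10.77°  ✓
  (3,4): δ = 100.42°  ·
  (3,5): δ = 31.65°  ✓
  (4,5): δ = 111.23°  ·
antipodal pairs: 5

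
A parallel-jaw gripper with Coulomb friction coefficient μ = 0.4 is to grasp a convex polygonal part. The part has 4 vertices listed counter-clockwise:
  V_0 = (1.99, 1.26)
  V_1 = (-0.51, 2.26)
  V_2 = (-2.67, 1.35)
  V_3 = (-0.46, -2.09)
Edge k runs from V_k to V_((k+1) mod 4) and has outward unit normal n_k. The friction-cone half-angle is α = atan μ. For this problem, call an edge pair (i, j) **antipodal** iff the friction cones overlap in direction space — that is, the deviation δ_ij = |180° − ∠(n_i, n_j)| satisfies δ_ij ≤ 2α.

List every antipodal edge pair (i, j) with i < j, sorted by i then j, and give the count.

α = atan 0.4 = 21.80°;  2α = 43.60°
n_0 = (+0.3714, +0.9285)
n_1 = (-0.3882, +0.9216)
n_2 = (-0.8413, -0.5405)
n_3 = (+0.8072, -0.5903)
  (0,1): δ = 135.35°  ·
  (0,2): δ = 35.48°  ✓
  (0,3): δ = 75.62°  ·
  (1,2): δ = 80.13°  ·
  (1,3): δ = 30.97°  ✓
  (2,3): δ = 68.90°  ·
antipodal pairs: 2

count = 2; pairs: (0,2), (1,3)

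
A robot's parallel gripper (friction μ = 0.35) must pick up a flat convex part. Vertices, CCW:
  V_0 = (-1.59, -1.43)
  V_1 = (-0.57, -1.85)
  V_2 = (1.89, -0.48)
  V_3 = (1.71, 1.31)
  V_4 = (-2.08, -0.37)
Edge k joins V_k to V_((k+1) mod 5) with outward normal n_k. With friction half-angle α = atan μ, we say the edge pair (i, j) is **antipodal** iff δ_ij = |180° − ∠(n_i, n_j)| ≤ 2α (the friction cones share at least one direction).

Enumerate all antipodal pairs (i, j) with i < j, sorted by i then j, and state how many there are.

α = atan 0.35 = 19.29°;  2α = 38.58°
n_0 = (-0.3807, -0.9247)
n_1 = (+0.4865, -0.8737)
n_2 = (+0.9950, +0.1001)
n_3 = (-0.4052, +0.9142)
n_4 = (-0.9077, -0.4196)
  (0,1): δ = 128.51°  ·
  (0,2): δ = 61.88°  ·
  (0,3): δ = 46.29°  ·
  (0,4): δ = 137.19°  ·
  (1,2): δ = 113.37°  ·
  (1,3): δ = 5.21°  ✓
  (1,4): δ = 85.70°  ·
  (2,3): δ = 71.84°  ·
  (2,4): δ = 19.07°  ✓
  (3,4): δ = 89.10°  ·
antipodal pairs: 2

count = 2; pairs: (1,3), (2,4)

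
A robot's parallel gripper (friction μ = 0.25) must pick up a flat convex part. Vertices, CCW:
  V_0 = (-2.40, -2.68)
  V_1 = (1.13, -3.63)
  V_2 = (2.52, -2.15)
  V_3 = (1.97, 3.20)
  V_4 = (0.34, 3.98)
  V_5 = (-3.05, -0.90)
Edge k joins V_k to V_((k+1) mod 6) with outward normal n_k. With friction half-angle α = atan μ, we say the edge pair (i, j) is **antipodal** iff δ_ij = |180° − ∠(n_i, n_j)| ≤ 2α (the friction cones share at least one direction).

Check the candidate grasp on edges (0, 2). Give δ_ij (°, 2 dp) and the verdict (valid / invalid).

α = atan 0.25 = 14.04°;  2α = 28.07°
edge 0: e_0 = (+3.53, -0.95);  n_0 = (-0.2599, -0.9656)
edge 2: e_2 = (-0.55, +5.35);  n_2 = (+0.9948, +0.1023)
∠(n_0, n_2) = 110.93°
δ = |180° − 110.93°| = 69.07°
69.07° > 2α = 28.07°  →  invalid

δ = 69.07°, invalid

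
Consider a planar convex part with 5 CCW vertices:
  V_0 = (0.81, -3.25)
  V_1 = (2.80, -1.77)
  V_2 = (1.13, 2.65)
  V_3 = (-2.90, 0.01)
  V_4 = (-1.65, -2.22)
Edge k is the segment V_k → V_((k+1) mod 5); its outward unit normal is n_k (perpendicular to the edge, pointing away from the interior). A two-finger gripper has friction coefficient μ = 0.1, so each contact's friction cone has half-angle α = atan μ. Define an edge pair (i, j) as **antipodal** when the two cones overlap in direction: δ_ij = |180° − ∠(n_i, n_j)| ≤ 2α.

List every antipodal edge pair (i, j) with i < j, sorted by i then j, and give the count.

α = atan 0.1 = 5.71°;  2α = 11.42°
n_0 = (+0.5968, -0.8024)
n_1 = (+0.9355, +0.3534)
n_2 = (-0.5480, +0.8365)
n_3 = (-0.8723, -0.4890)
n_4 = (-0.3862, -0.9224)
  (0,1): δ = 105.94°  ·
  (0,2): δ = 3.41°  ✓
  (0,3): δ = 82.63°  ·
  (0,4): δ = 120.64°  ·
  (1,2): δ = 77.47°  ·
  (1,3): δ = 8.57°  ✓
  (1,4): δ = 46.58°  ·
  (2,3): δ = 93.96°  ·
  (2,4): δ = 55.95°  ·
  (3,4): δ = 141.99°  ·
antipodal pairs: 2

count = 2; pairs: (0,2), (1,3)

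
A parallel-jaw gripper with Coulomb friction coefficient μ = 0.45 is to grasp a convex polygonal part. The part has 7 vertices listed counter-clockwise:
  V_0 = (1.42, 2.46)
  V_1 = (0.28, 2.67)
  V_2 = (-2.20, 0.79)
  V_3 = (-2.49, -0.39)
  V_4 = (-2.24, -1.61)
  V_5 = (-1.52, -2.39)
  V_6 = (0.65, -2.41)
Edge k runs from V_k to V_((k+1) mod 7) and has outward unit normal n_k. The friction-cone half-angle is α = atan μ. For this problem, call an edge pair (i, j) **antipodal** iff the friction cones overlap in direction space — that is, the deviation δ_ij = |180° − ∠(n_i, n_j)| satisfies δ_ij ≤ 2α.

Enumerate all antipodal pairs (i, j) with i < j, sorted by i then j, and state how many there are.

α = atan 0.45 = 24.23°;  2α = 48.46°
n_0 = (+0.1812, +0.9835)
n_1 = (-0.6041, +0.7969)
n_2 = (-0.9711, +0.2387)
n_3 = (-0.9796, -0.2007)
n_4 = (-0.7348, -0.6783)
n_5 = (-0.0092, -1.0000)
n_6 = (+0.9877, -0.1562)
  (0,1): δ = 132.40°  ·
  (0,2): δ = 93.37°  ·
  (0,3): δ = 67.98°  ·
  (0,4): δ = 36.85°  ✓
  (0,5): δ = 9.91°  ✓
  (0,6): δ = 91.45°  ·
  (1,2): δ = 140.97°  ·
  (1,3): δ = 115.58°  ·
  (1,4): δ = 84.46°  ·
  (1,5): δ = 37.69°  ✓
  (1,6): δ = 43.85°  ✓
  (2,3): δ = 154.61°  ·
  (2,4): δ = 123.48°  ·
  (2,5): δ = 76.72°  ·
  (2,6): δ = 4.82°  ✓
  (3,4): δ = 148.87°  ·
  (3,5): δ = 102.11°  ·
  (3,6): δ = 20.57°  ✓
  (4,5): δ = 133.24°  ·
  (4,6): δ = 51.69°  ·
  (5,6): δ = 98.46°  ·
antipodal pairs: 6

count = 6; pairs: (0,4), (0,5), (1,5), (1,6), (2,6), (3,6)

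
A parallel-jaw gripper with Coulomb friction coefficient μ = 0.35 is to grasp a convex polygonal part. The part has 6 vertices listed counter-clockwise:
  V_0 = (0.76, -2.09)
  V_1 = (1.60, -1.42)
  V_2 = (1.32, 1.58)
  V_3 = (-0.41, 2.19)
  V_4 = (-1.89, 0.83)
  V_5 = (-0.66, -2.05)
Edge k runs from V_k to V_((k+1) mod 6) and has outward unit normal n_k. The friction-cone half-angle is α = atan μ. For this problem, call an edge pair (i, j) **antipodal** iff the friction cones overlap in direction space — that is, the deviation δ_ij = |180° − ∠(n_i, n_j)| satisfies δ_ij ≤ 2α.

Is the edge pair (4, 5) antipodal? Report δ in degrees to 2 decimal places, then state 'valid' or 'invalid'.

α = atan 0.35 = 19.29°;  2α = 38.58°
edge 4: e_4 = (+1.23, -2.88);  n_4 = (-0.9196, -0.3928)
edge 5: e_5 = (+1.42, -0.04);  n_5 = (-0.0282, -0.9996)
∠(n_4, n_5) = 65.26°
δ = |180° − 65.26°| = 114.74°
114.74° > 2α = 38.58°  →  invalid

δ = 114.74°, invalid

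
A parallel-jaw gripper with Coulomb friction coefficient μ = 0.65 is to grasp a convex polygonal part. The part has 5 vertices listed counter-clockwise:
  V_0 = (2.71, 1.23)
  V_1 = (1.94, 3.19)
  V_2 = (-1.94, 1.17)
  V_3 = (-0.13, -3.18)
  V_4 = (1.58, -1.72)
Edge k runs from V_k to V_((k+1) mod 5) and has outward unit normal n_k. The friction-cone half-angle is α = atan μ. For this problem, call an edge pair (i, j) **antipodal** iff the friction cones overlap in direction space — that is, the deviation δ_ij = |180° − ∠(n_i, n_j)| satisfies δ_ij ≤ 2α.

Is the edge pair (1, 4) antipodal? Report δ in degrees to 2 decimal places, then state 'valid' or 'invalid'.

α = atan 0.65 = 33.02°;  2α = 66.05°
edge 1: e_1 = (-3.88, -2.02);  n_1 = (-0.4618, +0.8870)
edge 4: e_4 = (+1.13, +2.95);  n_4 = (+0.9338, -0.3577)
∠(n_1, n_4) = 138.46°
δ = |180° − 138.46°| = 41.54°
41.54° ≤ 2α = 66.05°  →  valid

δ = 41.54°, valid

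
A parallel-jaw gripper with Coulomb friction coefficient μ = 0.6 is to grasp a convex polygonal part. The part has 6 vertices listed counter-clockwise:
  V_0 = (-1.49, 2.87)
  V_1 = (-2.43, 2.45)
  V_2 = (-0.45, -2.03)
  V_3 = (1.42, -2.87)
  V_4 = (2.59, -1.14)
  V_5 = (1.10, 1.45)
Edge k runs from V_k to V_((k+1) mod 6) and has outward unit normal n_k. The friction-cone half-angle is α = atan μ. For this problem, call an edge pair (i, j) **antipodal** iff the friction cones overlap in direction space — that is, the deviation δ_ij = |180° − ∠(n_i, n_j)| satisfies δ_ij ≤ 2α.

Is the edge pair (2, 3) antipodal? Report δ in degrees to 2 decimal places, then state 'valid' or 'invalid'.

α = atan 0.6 = 30.96°;  2α = 61.93°
edge 2: e_2 = (+1.87, -0.84);  n_2 = (-0.4098, -0.9122)
edge 3: e_3 = (+1.17, +1.73);  n_3 = (+0.8283, -0.5602)
∠(n_2, n_3) = 80.12°
δ = |180° − 80.12°| = 99.88°
99.88° > 2α = 61.93°  →  invalid

δ = 99.88°, invalid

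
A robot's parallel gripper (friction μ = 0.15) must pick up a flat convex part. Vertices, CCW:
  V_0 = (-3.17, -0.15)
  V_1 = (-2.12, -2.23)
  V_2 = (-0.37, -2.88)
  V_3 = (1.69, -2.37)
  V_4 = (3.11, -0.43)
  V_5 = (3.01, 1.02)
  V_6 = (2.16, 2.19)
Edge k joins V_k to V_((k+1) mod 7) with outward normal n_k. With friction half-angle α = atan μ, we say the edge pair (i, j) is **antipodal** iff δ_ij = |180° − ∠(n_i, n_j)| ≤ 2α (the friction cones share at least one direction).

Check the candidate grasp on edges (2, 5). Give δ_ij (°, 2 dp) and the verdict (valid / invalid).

δ = 67.91°, invalid

α = atan 0.15 = 8.53°;  2α = 17.06°
edge 2: e_2 = (+2.06, +0.51);  n_2 = (+0.2403, -0.9707)
edge 5: e_5 = (-0.85, +1.17);  n_5 = (+0.8090, +0.5878)
∠(n_2, n_5) = 112.09°
δ = |180° − 112.09°| = 67.91°
67.91° > 2α = 17.06°  →  invalid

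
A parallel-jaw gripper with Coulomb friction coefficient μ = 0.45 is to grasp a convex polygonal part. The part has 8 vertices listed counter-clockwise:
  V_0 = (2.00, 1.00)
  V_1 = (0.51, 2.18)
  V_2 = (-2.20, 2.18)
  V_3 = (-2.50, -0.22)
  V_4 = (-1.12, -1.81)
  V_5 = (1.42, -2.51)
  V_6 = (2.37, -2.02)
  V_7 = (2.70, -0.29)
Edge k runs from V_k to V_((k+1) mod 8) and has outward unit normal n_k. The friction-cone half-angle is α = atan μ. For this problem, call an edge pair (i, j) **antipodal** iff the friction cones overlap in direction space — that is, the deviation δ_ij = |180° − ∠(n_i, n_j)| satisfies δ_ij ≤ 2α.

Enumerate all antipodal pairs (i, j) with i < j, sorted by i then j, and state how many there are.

α = atan 0.45 = 24.23°;  2α = 48.46°
n_0 = (+0.6208, +0.7839)
n_1 = (+0.0000, +1.0000)
n_2 = (-0.9923, +0.1240)
n_3 = (-0.7552, -0.6555)
n_4 = (-0.2657, -0.9641)
n_5 = (+0.4584, -0.8887)
n_6 = (+0.9823, -0.1874)
n_7 = (+0.8789, +0.4769)
  (0,1): δ = 141.62°  ·
  (0,2): δ = 58.75°  ·
  (0,3): δ = 10.67°  ✓
  (0,4): δ = 22.97°  ✓
  (0,5): δ = 65.66°  ·
  (0,6): δ = 117.58°  ·
  (0,7): δ = 156.86°  ·
  (1,2): δ = 97.13°  ·
  (1,3): δ = 49.04°  ·
  (1,4): δ = 15.41°  ✓
  (1,5): δ = 27.28°  ✓
  (1,6): δ = 79.20°  ·
  (1,7): δ = 118.49°  ·
  (2,3): δ = 131.92°  ·
  (2,4): δ = 98.28°  ·
  (2,5): δ = 55.59°  ·
  (2,6): δ = 3.67°  ✓
  (2,7): δ = 35.61°  ✓
  (3,4): δ = 146.36°  ·
  (3,5): δ = 103.67°  ·
  (3,6): δ = 51.76°  ·
  (3,7): δ = 12.47°  ✓
  (4,5): δ = 137.31°  ·
  (4,6): δ = 85.39°  ·
  (4,7): δ = 46.11°  ✓
  (5,6): δ = 128.08°  ·
  (5,7): δ = 88.80°  ·
  (6,7): δ = 140.71°  ·
antipodal pairs: 8

count = 8; pairs: (0,3), (0,4), (1,4), (1,5), (2,6), (2,7), (3,7), (4,7)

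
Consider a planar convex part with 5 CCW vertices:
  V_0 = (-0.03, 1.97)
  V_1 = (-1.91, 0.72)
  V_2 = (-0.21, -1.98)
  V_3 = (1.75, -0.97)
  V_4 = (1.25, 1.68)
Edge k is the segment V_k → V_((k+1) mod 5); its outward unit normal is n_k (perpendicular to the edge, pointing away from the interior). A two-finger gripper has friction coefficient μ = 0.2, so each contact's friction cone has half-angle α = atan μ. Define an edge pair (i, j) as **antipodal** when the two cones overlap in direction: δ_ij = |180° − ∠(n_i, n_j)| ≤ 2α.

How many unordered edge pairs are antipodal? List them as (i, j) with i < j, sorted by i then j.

α = atan 0.2 = 11.31°;  2α = 22.62°
n_0 = (-0.5537, +0.8327)
n_1 = (-0.8462, -0.5328)
n_2 = (+0.4581, -0.8889)
n_3 = (+0.9827, +0.1854)
n_4 = (+0.2210, +0.9753)
  (0,1): δ = 91.42°  ·
  (0,2): δ = 6.36°  ✓
  (0,3): δ = 67.07°  ·
  (0,4): δ = 133.61°  ·
  (1,2): δ = 94.93°  ·
  (1,3): δ = 21.51°  ✓
  (1,4): δ = 45.04°  ·
  (2,3): δ = 106.58°  ·
  (2,4): δ = 40.03°  ·
  (3,4): δ = 113.45°  ·
antipodal pairs: 2

count = 2; pairs: (0,2), (1,3)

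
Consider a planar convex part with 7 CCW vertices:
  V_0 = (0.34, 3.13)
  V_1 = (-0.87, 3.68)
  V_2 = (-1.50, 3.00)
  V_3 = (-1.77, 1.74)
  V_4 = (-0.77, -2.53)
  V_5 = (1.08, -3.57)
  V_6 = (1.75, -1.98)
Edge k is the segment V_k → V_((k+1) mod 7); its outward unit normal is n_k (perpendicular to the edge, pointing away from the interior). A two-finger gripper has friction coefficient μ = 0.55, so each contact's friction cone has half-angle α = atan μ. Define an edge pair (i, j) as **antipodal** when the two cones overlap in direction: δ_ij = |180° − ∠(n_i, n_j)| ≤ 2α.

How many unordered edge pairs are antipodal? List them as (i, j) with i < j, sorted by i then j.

count = 8; pairs: (0,3), (0,4), (1,5), (2,5), (2,6), (3,5), (3,6), (4,6)

α = atan 0.55 = 28.81°;  2α = 57.62°
n_0 = (+0.4138, +0.9104)
n_1 = (-0.7336, +0.6796)
n_2 = (-0.9778, +0.2095)
n_3 = (-0.9737, -0.2280)
n_4 = (-0.4900, -0.8717)
n_5 = (+0.9215, -0.3883)
n_6 = (+0.9640, +0.2660)
  (0,1): δ = 108.37°  ·
  (0,2): δ = 77.65°  ·
  (0,3): δ = 52.38°  ✓
  (0,4): δ = 4.90°  ✓
  (0,5): δ = 91.59°  ·
  (0,6): δ = 129.87°  ·
  (1,2): δ = 149.28°  ·
  (1,3): δ = 124.01°  ·
  (1,4): δ = 76.53°  ·
  (1,5): δ = 19.96°  ✓
  (1,6): δ = 58.24°  ·
  (2,3): δ = 154.72°  ·
  (2,4): δ = 107.25°  ·
  (2,5): δ = 10.76°  ✓
  (2,6): δ = 27.52°  ✓
  (3,4): δ = 132.52°  ·
  (3,5): δ = 36.03°  ✓
  (3,6): δ = 2.25°  ✓
  (4,5): δ = 83.51°  ·
  (4,6): δ = 45.23°  ✓
  (5,6): δ = 141.72°  ·
antipodal pairs: 8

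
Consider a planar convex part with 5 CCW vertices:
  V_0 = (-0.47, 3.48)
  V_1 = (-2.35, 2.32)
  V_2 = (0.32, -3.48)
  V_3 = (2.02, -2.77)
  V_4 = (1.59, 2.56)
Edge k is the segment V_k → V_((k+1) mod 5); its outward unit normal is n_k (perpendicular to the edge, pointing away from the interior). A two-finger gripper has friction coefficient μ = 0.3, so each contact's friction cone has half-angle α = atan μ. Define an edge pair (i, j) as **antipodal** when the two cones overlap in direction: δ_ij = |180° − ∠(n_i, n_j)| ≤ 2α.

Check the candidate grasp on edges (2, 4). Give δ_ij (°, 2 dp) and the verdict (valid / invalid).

α = atan 0.3 = 16.70°;  2α = 33.40°
edge 2: e_2 = (+1.70, +0.71);  n_2 = (+0.3854, -0.9228)
edge 4: e_4 = (-2.06, +0.92);  n_4 = (+0.4078, +0.9131)
∠(n_2, n_4) = 133.27°
δ = |180° − 133.27°| = 46.73°
46.73° > 2α = 33.40°  →  invalid

δ = 46.73°, invalid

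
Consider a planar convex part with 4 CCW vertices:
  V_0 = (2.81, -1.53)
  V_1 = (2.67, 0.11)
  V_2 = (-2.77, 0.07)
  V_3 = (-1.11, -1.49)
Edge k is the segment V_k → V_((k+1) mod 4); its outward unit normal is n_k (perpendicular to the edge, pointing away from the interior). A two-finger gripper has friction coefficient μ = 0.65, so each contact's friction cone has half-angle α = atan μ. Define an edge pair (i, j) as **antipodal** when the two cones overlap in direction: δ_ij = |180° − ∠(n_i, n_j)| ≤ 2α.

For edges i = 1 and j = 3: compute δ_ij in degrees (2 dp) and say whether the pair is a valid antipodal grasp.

α = atan 0.65 = 33.02°;  2α = 66.05°
edge 1: e_1 = (-5.44, -0.04);  n_1 = (-0.0074, +1.0000)
edge 3: e_3 = (+3.92, -0.04);  n_3 = (-0.0102, -0.9999)
∠(n_1, n_3) = 178.99°
δ = |180° − 178.99°| = 1.01°
1.01° ≤ 2α = 66.05°  →  valid

δ = 1.01°, valid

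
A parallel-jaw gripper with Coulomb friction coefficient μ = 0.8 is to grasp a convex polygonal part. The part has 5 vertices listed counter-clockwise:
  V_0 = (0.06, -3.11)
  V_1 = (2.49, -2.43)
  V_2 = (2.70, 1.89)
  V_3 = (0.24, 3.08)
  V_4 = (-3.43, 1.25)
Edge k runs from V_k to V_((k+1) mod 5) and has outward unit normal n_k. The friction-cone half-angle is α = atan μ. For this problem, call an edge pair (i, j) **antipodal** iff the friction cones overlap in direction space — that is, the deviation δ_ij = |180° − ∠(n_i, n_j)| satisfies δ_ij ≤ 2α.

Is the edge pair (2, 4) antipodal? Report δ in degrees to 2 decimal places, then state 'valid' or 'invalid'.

α = atan 0.8 = 38.66°;  2α = 77.32°
edge 2: e_2 = (-2.46, +1.19);  n_2 = (+0.4355, +0.9002)
edge 4: e_4 = (+3.49, -4.36);  n_4 = (-0.7807, -0.6249)
∠(n_2, n_4) = 154.49°
δ = |180° − 154.49°| = 25.51°
25.51° ≤ 2α = 77.32°  →  valid

δ = 25.51°, valid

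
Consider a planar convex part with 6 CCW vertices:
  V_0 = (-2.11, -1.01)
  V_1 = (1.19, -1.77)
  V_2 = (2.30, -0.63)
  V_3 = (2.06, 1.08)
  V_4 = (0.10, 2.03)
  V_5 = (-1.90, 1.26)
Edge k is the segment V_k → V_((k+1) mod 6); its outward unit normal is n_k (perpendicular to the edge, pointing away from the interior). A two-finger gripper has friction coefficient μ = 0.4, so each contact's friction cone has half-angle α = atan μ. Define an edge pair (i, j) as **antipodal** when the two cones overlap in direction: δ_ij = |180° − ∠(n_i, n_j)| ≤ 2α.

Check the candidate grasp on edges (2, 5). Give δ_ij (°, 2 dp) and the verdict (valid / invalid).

α = atan 0.4 = 21.80°;  2α = 43.60°
edge 2: e_2 = (-0.24, +1.71);  n_2 = (+0.9903, +0.1390)
edge 5: e_5 = (-0.21, -2.27);  n_5 = (-0.9957, +0.0921)
∠(n_2, n_5) = 166.73°
δ = |180° − 166.73°| = 13.27°
13.27° ≤ 2α = 43.60°  →  valid

δ = 13.27°, valid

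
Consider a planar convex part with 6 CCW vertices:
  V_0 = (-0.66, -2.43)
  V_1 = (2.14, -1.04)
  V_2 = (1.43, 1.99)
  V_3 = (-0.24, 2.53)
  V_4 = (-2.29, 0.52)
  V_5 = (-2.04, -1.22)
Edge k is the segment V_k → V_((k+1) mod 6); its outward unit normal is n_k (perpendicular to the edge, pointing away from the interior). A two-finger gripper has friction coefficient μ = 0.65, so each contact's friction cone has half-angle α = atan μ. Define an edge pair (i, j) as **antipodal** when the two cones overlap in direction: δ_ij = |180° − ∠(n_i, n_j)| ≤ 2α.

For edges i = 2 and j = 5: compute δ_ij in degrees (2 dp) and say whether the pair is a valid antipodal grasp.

δ = 23.33°, valid

α = atan 0.65 = 33.02°;  2α = 66.05°
edge 2: e_2 = (-1.67, +0.54);  n_2 = (+0.3077, +0.9515)
edge 5: e_5 = (+1.38, -1.21);  n_5 = (-0.6593, -0.7519)
∠(n_2, n_5) = 156.67°
δ = |180° − 156.67°| = 23.33°
23.33° ≤ 2α = 66.05°  →  valid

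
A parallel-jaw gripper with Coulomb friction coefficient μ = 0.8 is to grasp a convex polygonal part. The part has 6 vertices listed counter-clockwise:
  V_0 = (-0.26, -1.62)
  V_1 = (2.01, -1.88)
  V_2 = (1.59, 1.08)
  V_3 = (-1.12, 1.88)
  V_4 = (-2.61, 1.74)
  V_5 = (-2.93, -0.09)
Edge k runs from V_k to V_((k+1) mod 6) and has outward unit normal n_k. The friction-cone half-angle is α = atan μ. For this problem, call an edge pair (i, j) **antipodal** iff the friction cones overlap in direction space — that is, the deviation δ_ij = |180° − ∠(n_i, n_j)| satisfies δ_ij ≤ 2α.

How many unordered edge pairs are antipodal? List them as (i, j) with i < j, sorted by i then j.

α = atan 0.8 = 38.66°;  2α = 77.32°
n_0 = (-0.1138, -0.9935)
n_1 = (+0.9901, +0.1405)
n_2 = (+0.2831, +0.9591)
n_3 = (-0.0935, +0.9956)
n_4 = (-0.9851, +0.1722)
n_5 = (-0.4972, -0.8676)
  (0,1): δ = 75.39°  ✓
  (0,2): δ = 9.91°  ✓
  (0,3): δ = 11.90°  ✓
  (0,4): δ = 86.62°  ·
  (0,5): δ = 156.72°  ·
  (1,2): δ = 114.52°  ·
  (1,3): δ = 92.71°  ·
  (1,4): δ = 17.99°  ✓
  (1,5): δ = 52.11°  ✓
  (2,3): δ = 158.19°  ·
  (2,4): δ = 83.47°  ·
  (2,5): δ = 13.37°  ✓
  (3,4): δ = 105.29°  ·
  (3,5): δ = 35.18°  ✓
  (4,5): δ = 109.90°  ·
antipodal pairs: 7

count = 7; pairs: (0,1), (0,2), (0,3), (1,4), (1,5), (2,5), (3,5)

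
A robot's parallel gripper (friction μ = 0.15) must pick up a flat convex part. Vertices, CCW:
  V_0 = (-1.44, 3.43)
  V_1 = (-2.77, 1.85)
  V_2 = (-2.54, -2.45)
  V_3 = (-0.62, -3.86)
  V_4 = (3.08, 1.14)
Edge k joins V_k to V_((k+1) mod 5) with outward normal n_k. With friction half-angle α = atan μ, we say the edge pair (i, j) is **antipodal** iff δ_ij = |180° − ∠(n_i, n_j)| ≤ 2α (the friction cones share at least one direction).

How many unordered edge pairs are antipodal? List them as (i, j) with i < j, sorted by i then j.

α = atan 0.15 = 8.53°;  2α = 17.06°
n_0 = (-0.7650, +0.6440)
n_1 = (-0.9986, -0.0534)
n_2 = (-0.5919, -0.8060)
n_3 = (+0.8038, -0.5948)
n_4 = (+0.4519, +0.8920)
  (0,1): δ = 136.85°  ·
  (0,2): δ = 86.20°  ·
  (0,3): δ = 3.59°  ✓
  (0,4): δ = 103.22°  ·
  (1,2): δ = 129.35°  ·
  (1,3): δ = 39.56°  ·
  (1,4): δ = 60.07°  ·
  (2,3): δ = 90.21°  ·
  (2,4): δ = 9.42°  ✓
  (3,4): δ = 80.37°  ·
antipodal pairs: 2

count = 2; pairs: (0,3), (2,4)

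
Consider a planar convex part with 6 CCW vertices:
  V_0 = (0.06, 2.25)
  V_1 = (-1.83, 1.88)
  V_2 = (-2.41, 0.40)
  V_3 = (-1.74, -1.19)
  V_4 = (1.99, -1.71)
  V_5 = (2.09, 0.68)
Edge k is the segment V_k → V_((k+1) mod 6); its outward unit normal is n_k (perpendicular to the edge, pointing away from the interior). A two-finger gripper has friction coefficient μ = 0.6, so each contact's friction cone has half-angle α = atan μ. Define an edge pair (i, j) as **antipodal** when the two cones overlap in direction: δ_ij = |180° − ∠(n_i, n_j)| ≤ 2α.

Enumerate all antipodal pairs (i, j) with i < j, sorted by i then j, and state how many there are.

count = 5; pairs: (0,3), (1,4), (2,4), (2,5), (3,5)

α = atan 0.6 = 30.96°;  2α = 61.93°
n_0 = (-0.1921, +0.9814)
n_1 = (-0.9311, +0.3649)
n_2 = (-0.9215, -0.3883)
n_3 = (-0.1381, -0.9904)
n_4 = (+0.9991, -0.0418)
n_5 = (+0.6118, +0.7910)
  (0,1): δ = 122.48°  ·
  (0,2): δ = 78.23°  ·
  (0,3): δ = 19.01°  ✓
  (0,4): δ = 76.53°  ·
  (0,5): δ = 131.21°  ·
  (1,2): δ = 135.75°  ·
  (1,3): δ = 76.54°  ·
  (1,4): δ = 19.00°  ✓
  (1,5): δ = 73.68°  ·
  (2,3): δ = 120.79°  ·
  (2,4): δ = 25.25°  ✓
  (2,5): δ = 29.43°  ✓
  (3,4): δ = 84.46°  ·
  (3,5): δ = 29.78°  ✓
  (4,5): δ = 125.32°  ·
antipodal pairs: 5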